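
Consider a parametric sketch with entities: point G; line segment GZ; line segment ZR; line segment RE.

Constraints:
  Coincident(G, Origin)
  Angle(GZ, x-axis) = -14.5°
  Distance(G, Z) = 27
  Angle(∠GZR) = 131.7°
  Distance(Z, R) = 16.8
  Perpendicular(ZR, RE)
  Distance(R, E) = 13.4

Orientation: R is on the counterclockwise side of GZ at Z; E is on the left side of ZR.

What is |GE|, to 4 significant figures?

35.41

∠GZR = 131.7°, so ZR runs at -14.5° + (180° − 131.7°) = 33.80° from the x-axis; with |ZR| = 16.8, R = Z + 16.8·(cos 33.80°, sin 33.80°) = (40.10, 2.586). The perpendicularity gives RE at right angles to ZR; with |RE| = 13.4 on the left of ZR, E = R + 13.4·(-0.5563, 0.8310) = (32.65, 13.72). Then |GE| = |E − G| = 35.41.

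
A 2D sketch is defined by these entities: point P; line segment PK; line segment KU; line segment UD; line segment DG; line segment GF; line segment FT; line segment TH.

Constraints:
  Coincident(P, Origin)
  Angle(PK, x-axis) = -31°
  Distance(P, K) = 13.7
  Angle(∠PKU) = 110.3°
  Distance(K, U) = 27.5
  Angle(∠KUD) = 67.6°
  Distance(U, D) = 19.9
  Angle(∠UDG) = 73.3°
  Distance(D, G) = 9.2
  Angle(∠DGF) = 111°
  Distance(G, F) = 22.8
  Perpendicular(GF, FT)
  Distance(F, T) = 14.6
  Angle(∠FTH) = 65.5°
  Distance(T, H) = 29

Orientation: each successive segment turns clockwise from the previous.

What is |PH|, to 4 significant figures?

19.27

P is at the origin; PK runs at -31.0° with length 13.7, so K = (11.74, -7.056). ∠PKU = 110.3° gives KU at -100.7° from the x-axis; with |KU| = 27.5, U = (6.637, -34.08). ∠KUD = 67.6° gives UD at 146.9° from the x-axis; with |UD| = 19.9, D = (-10.03, -23.21). ∠UDG = 73.3° gives DG at 40.20° from the x-axis; with |DG| = 9.2, G = (-3.006, -17.27). ∠DGF = 111.0° gives GF at -28.80° from the x-axis; with |GF| = 22.8, F = (16.97, -28.26). GF is perpendicular to FT, so FT runs at -118.8°; with |FT| = 14.6, T = (9.940, -41.05). ∠FTH = 65.5° gives TH at 126.7° from the x-axis; with |TH| = 29.0, H = (-7.391, -17.80). Then |PH| = |H − P| = 19.27.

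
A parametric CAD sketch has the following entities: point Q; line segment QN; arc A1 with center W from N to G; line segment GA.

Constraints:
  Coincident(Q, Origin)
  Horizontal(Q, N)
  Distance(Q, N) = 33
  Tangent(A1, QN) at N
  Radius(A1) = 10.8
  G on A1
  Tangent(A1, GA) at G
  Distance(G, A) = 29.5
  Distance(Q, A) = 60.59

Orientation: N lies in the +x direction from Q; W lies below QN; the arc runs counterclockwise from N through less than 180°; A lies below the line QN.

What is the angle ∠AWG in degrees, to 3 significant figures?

69.9°

Checks: ∠(WN, NQ) = 90.00° ✓; |WN| = 10.80 ✓; |WG| = 10.80 ✓; ∠(WG, GA) = 90.00° ✓; |GA| = 29.50 ✓; |QA| = 60.59 ✓.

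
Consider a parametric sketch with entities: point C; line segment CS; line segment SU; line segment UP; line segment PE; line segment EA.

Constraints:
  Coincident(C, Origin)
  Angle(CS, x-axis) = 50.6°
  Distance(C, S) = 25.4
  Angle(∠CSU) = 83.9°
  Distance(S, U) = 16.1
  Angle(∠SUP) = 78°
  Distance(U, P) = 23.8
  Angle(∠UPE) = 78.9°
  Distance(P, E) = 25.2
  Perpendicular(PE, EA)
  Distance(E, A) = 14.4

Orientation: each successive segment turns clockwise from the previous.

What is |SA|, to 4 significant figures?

6.380

C is at the origin; CS runs at 50.6° with length 25.4, so S = (16.12, 19.63). ∠CSU = 83.9° gives SU at -45.50° from the x-axis; with |SU| = 16.1, U = (27.41, 8.144). ∠SUP = 78.0° gives UP at -147.5° from the x-axis; with |UP| = 23.8, P = (7.334, -4.644). ∠UPE = 78.9° gives PE at 111.4° from the x-axis; with |PE| = 25.2, E = (-1.861, 18.82). PE is perpendicular to EA, so EA runs at 21.40°; with |EA| = 14.4, A = (11.55, 24.07). Then |SA| = |A − S| = 6.380.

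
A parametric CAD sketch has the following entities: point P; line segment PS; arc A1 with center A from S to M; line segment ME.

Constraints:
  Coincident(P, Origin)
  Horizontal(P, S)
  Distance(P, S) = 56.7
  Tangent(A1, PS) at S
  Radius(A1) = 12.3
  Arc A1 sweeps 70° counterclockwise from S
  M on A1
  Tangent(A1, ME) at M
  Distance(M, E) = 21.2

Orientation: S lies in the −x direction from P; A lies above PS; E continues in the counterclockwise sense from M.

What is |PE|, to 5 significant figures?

47.123

P is at the origin; P and S share the same y with |PS| = 56.7 and S on the −x side, so S = (-56.700, 0.0000). The tangent condition forces AS to be normal to PS, so A = S + (0, 12.3) = (-56.700, 12.300). On A1, S sits at bearing -90° from A; a 70° counterclockwise sweep puts M at bearing -20°, so M = A + 12.3·(cos -20°, sin -20°) = (-45.142, 8.0932). Tangency of A1 to ME means the radius AM is perpendicular to ME, so ME runs along (−sin -20°, cos -20°); with |ME| = 21.2, E = (-37.891, 28.015). Then |PE| = |E − P| = 47.123.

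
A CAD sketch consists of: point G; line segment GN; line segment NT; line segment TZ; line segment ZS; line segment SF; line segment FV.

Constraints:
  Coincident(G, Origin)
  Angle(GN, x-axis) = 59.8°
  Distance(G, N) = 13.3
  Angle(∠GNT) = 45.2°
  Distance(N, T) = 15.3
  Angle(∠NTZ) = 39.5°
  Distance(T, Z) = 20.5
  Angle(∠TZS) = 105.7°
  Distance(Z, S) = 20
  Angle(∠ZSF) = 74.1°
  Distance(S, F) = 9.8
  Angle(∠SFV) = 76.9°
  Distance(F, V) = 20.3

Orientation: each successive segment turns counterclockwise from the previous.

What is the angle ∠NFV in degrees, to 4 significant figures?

37.71°

G is at the origin; GN runs at 59.8° with length 13.3, so N = (6.690, 11.49). ∠GNT = 45.2° gives NT at -165.4° from the x-axis; with |NT| = 15.3, T = (-8.116, 7.638). ∠NTZ = 39.5° gives TZ at -24.90° from the x-axis; with |TZ| = 20.5, Z = (10.48, -0.9930). ∠TZS = 105.7° gives ZS at 49.40° from the x-axis; with |ZS| = 20.0, S = (23.49, 14.19). ∠ZSF = 74.1° gives SF at 155.3° from the x-axis; with |SF| = 9.8, F = (14.59, 18.29). ∠SFV = 76.9° gives FV at -101.6° from the x-axis; with |FV| = 20.3, V = (10.51, -1.598). Then cos ∠NFV = FN·FV / (|FN||FV|), giving 37.71°.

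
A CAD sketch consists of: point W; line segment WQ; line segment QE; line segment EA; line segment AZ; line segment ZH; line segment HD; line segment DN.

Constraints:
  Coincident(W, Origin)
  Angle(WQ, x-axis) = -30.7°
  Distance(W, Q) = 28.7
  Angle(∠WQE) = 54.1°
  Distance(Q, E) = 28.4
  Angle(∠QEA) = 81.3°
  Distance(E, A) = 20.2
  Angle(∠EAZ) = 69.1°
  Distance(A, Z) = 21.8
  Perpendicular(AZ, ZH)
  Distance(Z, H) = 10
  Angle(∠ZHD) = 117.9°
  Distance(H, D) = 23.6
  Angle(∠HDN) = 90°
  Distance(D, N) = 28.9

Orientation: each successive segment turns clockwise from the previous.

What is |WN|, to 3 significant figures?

18.5

∠ZHD = 117.9° gives HD at -158° from the x-axis; with |HD| = 23.6, D = (-7.85, -27.4). ∠HDN = 90.0° gives DN at 112° from the x-axis; with |DN| = 28.9, N = (-18.5, -0.563). Then |WN| = |N − W| = 18.5.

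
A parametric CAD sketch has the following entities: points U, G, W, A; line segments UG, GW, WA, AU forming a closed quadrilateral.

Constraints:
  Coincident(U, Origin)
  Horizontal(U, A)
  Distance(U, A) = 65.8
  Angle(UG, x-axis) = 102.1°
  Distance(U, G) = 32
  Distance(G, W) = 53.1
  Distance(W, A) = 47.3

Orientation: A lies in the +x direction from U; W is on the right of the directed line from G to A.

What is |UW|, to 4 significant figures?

25.09

Checks: |GW| = 53.10 ✓; |WA| = 47.30 ✓.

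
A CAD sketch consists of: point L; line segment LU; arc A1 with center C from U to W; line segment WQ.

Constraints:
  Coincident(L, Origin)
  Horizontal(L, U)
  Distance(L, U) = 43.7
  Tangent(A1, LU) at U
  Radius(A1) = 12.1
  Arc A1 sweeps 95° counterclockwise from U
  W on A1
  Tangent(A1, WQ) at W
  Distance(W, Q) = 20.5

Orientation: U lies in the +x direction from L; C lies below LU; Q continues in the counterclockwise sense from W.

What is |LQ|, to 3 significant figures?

47.4

On A1, U sits at bearing 90° from C; a 95° counterclockwise sweep puts W at bearing 185°, so W = C + 12.1·(cos 185°, sin 185°) = (31.6, -13.2). The tangent condition forces CW to be normal to WQ, so WQ runs along (−sin 185°, cos 185°); with |WQ| = 20.5, Q = (33.4, -33.6). Then |LQ| = |Q − L| = 47.4.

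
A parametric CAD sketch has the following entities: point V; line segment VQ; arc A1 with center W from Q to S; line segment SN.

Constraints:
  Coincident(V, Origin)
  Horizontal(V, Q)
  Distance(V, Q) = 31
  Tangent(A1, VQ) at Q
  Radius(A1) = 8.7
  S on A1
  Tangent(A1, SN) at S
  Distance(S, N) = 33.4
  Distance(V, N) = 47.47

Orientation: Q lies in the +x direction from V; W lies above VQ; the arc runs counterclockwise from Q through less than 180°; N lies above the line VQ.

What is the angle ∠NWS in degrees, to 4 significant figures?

75.40°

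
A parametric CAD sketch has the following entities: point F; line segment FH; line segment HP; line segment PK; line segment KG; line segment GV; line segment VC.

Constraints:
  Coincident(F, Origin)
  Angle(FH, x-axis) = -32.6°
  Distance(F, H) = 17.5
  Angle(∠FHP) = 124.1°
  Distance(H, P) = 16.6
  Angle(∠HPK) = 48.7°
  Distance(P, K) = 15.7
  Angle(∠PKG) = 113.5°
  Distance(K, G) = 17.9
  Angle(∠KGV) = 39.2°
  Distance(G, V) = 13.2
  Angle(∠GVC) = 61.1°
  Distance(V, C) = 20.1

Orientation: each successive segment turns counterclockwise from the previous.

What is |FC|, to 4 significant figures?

11.11

∠KGV = 39.2° gives GV at 1.900° from the x-axis; with |GV| = 13.2, V = (15.51, -7.458). ∠GVC = 61.1° gives VC at 120.8° from the x-axis; with |VC| = 20.1, C = (5.219, 9.808). Then |FC| = |C − F| = 11.11.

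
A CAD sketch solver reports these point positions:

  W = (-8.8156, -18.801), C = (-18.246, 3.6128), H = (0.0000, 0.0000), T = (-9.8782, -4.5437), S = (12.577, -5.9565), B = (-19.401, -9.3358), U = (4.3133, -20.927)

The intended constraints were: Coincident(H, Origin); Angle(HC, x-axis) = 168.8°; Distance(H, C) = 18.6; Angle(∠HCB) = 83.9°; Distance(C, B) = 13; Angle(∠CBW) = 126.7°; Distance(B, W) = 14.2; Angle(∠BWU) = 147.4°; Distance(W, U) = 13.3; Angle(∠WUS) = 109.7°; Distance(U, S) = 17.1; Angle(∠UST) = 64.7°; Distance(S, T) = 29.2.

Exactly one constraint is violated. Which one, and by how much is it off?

Distance(S, T) = 29.2 — off by 6.70.

H = (0.00, 0.00) ✓; HC at 168.8° ✓; |HC| = 18.60 ✓; ∠HCB = 83.90° ✓; |CB| = 13.00 ✓; ∠CBW = 126.7° ✓; |BW| = 14.20 ✓; ∠BWU = 147.4° ✓; |WU| = 13.30 ✓; ∠WUS = 109.7° ✓; |US| = 17.10 ✓; ∠UST = 64.70° ✓; |ST| = 22.50 ✗.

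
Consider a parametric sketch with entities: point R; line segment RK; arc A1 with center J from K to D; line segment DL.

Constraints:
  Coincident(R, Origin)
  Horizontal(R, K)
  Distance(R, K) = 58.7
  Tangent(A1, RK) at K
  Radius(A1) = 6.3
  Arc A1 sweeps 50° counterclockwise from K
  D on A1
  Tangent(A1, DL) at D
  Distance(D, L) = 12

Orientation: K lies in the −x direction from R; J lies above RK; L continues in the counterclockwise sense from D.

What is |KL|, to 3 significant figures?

17.0

On A1, K sits at bearing -90° from J; a 50° counterclockwise sweep puts D at bearing -40°, so D = J + 6.3·(cos -40°, sin -40°) = (-53.9, 2.25). A1 meets DL tangentially, so JD is at right angles to DL, so DL runs along (−sin -40°, cos -40°); with |DL| = 12.0, L = (-46.2, 11.4). Then |KL| = |L − K| = 17.0.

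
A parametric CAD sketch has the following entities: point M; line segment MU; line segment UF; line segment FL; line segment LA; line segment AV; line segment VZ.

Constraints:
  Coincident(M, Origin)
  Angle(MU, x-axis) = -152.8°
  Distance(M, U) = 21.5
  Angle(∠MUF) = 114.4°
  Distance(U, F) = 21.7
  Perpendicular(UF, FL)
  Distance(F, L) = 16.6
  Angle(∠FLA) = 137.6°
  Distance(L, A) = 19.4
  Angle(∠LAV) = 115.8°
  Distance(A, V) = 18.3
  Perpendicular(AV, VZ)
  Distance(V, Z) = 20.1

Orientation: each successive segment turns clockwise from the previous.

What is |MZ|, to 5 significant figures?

14.329

M is at the origin; MU runs at -152.8° with length 21.5, so U = (-19.122, -9.8276). ∠MUF = 114.4° gives UF at 141.60° from the x-axis; with |UF| = 21.7, F = (-36.129, 3.6513). UF ⟂ FL, so FL runs at 51.600°; with |FL| = 16.6, L = (-25.818, 16.661). ∠FLA = 137.6° gives LA at 9.2000° from the x-axis; with |LA| = 19.4, A = (-6.6671, 19.762). ∠LAV = 115.8° gives AV at -55.000° from the x-axis; with |AV| = 18.3, V = (3.8293, 4.7718). AV ⟂ VZ, so VZ runs at -145.00°; with |VZ| = 20.1, Z = (-12.636, -6.7571). Then |MZ| = |Z − M| = 14.329.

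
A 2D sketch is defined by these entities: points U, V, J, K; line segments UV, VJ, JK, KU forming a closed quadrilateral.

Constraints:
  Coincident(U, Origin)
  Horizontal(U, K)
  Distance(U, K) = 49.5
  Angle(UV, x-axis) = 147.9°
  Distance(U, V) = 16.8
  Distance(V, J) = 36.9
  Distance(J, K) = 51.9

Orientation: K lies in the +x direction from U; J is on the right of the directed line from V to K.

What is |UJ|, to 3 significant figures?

23.8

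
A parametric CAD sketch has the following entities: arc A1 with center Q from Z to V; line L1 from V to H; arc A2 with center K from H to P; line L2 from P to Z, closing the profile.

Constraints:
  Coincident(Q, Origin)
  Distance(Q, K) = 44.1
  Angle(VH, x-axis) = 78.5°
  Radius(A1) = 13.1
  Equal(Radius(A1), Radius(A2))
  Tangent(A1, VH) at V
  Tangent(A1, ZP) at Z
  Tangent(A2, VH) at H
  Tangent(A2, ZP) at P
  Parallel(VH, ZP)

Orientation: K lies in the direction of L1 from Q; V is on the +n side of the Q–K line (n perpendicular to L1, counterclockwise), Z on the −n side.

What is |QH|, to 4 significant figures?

46.00

The slot axis is L1's direction at 78.5°, so u = (cos 78.5°, sin 78.5°) = (0.1994, 0.9799) and n = (−sin 78.5°, cos 78.5°) = (-0.9799, 0.1994). Q is at the origin and K lies 44.1 along u from Q, so K = 44.1·u = (8.792, 43.21). Tangency of A1 to both parallel lines with radius 13.1 puts V and Z at Q ± 13.1·n: V = (-12.84, 2.612), Z = (12.84, -2.612). Equal radii place H and P the same way about K: H = K + 13.1·n = (-4.045, 45.83), P = K − 13.1·n = (21.63, 40.60). Then |QH| = |H − Q| = 46.00.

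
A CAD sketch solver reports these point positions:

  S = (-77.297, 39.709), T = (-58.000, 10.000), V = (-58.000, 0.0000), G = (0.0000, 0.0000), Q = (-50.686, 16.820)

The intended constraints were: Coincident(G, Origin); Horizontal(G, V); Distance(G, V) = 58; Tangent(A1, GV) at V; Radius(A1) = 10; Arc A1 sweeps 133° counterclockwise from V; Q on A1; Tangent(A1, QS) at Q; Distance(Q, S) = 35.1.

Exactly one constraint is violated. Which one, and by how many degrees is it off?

Tangent(A1, QS) at Q — off by 6.30°.

G = (0.00, 0.00) ✓; G.y = 0.00, V.y = 0.00 ✓; |GV| = 58.00 ✓; ∠(TV, VG) = 90.00° ✓; |TV| = 10.00 ✓; bearing(T→Q) − bearing(T→V) = 133.0° ✓; |TQ| = 10.00 ✓; ∠(TQ, QS) = 83.70° ✗; |QS| = 35.10 ✓.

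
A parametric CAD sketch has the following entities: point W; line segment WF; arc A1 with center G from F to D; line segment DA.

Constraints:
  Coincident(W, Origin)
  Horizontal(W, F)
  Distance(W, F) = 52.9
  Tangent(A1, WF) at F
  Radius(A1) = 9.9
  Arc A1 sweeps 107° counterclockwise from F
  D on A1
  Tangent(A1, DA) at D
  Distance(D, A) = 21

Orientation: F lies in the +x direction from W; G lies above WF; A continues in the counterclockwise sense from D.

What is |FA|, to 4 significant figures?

33.04

W is at the origin; WF is horizontal with |WF| = 52.9 and F on the +x side, so F = (52.90, 0.000). The tangent condition forces GF to be normal to WF, so G = F + (0, 9.9) = (52.90, 9.900). On A1, F sits at bearing -90° from G; a 107° counterclockwise sweep puts D at bearing 17°, so D = G + 9.9·(cos 17°, sin 17°) = (62.37, 12.79). The tangent condition forces GD to be normal to DA, so DA runs along (−sin 17°, cos 17°); with |DA| = 21.0, A = (56.23, 32.88). Then |FA| = |A − F| = 33.04.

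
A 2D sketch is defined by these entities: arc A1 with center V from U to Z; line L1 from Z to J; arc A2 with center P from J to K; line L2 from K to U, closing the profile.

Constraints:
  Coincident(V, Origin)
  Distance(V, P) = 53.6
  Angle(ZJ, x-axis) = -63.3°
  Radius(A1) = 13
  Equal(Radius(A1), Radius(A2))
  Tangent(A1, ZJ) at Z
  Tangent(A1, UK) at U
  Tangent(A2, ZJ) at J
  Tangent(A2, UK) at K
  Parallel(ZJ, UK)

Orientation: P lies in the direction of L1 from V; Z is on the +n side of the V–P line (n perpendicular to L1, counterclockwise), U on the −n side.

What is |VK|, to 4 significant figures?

55.15

The slot axis is L1's direction at -63.3°, so u = (cos -63.3°, sin -63.3°) = (0.4493, -0.8934) and n = (−sin -63.3°, cos -63.3°) = (0.8934, 0.4493). V is at the origin and P lies 53.6 along u from V, so P = 53.6·u = (24.08, -47.88). Tangency of A1 to both parallel lines with radius 13.0 puts Z and U at V ± 13.0·n: Z = (11.61, 5.841), U = (-11.61, -5.841). Equal radii place J and K the same way about P: J = P + 13.0·n = (35.70, -42.04), K = P − 13.0·n = (12.47, -53.73). Then |VK| = |K − V| = 55.15.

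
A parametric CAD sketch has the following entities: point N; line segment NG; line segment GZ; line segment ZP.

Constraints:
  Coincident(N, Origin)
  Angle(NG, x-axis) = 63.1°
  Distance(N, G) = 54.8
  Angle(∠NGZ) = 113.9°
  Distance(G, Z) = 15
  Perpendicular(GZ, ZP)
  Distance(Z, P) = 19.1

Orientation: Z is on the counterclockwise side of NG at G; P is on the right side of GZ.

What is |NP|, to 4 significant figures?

78.57

N is at the origin; NG runs at 63.1° with length 54.8, so G = 54.8·(cos 63.1°, sin 63.1°) = (24.79, 48.87). ∠NGZ = 113.9°, so GZ runs at 63.1° + (180° − 113.9°) = 129.2° from the x-axis; with |GZ| = 15.0, Z = G + 15.0·(cos 129.2°, sin 129.2°) = (15.31, 60.49). The perpendicularity gives ZP at right angles to GZ; with |ZP| = 19.1 on the right of GZ, P = Z + 19.1·(0.7749, 0.6320) = (30.11, 72.57). Then |NP| = |P − N| = 78.57.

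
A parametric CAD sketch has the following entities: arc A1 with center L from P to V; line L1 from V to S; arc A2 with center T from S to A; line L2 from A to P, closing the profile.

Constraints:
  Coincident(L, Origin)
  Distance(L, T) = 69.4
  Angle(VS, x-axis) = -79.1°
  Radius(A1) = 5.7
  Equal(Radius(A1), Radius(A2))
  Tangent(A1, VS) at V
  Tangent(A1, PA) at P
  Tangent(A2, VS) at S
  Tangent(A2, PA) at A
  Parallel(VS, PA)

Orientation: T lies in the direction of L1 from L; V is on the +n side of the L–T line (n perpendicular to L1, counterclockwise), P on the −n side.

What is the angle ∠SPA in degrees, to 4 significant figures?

9.328°

The slot axis is L1's direction at -79.1°, so u = (cos -79.1°, sin -79.1°) = (0.1891, -0.9820) and n = (−sin -79.1°, cos -79.1°) = (0.9820, 0.1891). L is at the origin and T lies 69.4 along u from L, so T = 69.4·u = (13.12, -68.15). Tangency of A1 to both parallel lines with radius 5.7 puts V and P at L ± 5.7·n: V = (5.597, 1.078), P = (-5.597, -1.078). Equal radii place S and A the same way about T: S = T + 5.7·n = (18.72, -67.07), A = T − 5.7·n = (7.526, -69.23). Then cos ∠SPA = PS·PA / (|PS||PA|), giving 9.328°.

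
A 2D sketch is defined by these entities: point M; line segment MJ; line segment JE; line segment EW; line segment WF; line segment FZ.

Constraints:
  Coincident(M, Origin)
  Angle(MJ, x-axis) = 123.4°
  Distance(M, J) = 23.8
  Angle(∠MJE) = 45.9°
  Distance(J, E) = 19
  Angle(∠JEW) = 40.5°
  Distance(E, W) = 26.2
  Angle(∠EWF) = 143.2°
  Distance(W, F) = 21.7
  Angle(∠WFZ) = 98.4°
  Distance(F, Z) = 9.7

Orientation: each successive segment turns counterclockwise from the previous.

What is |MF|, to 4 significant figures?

39.16

M is at the origin; MJ runs at 123.4° with length 23.8, so J = (-13.10, 19.87). ∠MJE = 45.9° gives JE at -102.5° from the x-axis; with |JE| = 19.0, E = (-17.21, 1.320). ∠JEW = 40.5° gives EW at 37.00° from the x-axis; with |EW| = 26.2, W = (3.710, 17.09). ∠EWF = 143.2° gives WF at 73.80° from the x-axis; with |WF| = 21.7, F = (9.765, 37.93). Then |MF| = |F − M| = 39.16.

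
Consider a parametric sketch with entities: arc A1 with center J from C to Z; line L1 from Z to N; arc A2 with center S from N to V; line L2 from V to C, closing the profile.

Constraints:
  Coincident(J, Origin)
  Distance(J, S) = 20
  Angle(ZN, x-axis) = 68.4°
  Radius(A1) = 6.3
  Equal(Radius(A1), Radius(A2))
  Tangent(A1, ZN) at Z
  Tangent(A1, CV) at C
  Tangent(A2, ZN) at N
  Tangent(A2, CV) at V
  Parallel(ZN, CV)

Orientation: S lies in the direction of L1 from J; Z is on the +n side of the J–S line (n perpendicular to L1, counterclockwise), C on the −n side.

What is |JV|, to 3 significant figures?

21.0

The slot axis is L1's direction at 68.4°, so u = (cos 68.4°, sin 68.4°) = (0.368, 0.930) and n = (−sin 68.4°, cos 68.4°) = (-0.930, 0.368). J is at the origin and S lies 20.0 along u from J, so S = 20.0·u = (7.36, 18.6). Tangency of A1 to both parallel lines with radius 6.3 puts Z and C at J ± 6.3·n: Z = (-5.86, 2.32), C = (5.86, -2.32). Equal radii place N and V the same way about S: N = S + 6.3·n = (1.50, 20.9), V = S − 6.3·n = (13.2, 16.3). Then |JV| = |V − J| = 21.0.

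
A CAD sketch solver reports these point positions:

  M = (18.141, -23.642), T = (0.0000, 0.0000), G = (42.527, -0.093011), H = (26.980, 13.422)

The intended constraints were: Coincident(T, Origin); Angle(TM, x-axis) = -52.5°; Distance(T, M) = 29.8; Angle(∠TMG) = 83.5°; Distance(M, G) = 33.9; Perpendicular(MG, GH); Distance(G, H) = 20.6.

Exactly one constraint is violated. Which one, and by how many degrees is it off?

Perpendicular(MG, GH) — off by 5.00°.

T = (0.00, 0.00) ✓; TM at -52.50° ✓; |TM| = 29.80 ✓; ∠TMG = 83.50° ✓; |MG| = 33.90 ✓; ∠(MG, GH) = 95.00° ✗; |GH| = 20.60 ✓.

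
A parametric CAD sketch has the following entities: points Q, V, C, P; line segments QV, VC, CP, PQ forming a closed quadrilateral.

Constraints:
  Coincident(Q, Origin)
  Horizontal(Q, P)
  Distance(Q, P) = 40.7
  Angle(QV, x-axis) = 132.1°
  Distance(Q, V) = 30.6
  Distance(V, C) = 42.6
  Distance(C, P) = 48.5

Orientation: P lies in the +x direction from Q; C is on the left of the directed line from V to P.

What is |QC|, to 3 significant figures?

45.8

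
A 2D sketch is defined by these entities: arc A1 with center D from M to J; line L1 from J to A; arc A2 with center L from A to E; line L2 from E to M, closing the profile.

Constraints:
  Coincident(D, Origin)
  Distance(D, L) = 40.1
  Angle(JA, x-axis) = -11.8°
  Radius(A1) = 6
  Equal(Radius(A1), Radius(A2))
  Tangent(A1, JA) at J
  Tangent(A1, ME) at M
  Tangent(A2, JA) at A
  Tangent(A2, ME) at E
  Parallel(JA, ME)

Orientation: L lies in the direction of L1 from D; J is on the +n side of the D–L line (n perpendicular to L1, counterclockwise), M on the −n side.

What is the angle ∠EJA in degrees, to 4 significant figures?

16.66°

Tangency of A1 to both parallel lines with radius 6.0 puts J and M at D ± 6.0·n: J = (1.227, 5.873), M = (-1.227, -5.873). Equal radii place A and E the same way about L: A = L + 6.0·n = (40.48, -2.327), E = L − 6.0·n = (38.03, -14.07). Then cos ∠EJA = JE·JA / (|JE||JA|), giving 16.66°.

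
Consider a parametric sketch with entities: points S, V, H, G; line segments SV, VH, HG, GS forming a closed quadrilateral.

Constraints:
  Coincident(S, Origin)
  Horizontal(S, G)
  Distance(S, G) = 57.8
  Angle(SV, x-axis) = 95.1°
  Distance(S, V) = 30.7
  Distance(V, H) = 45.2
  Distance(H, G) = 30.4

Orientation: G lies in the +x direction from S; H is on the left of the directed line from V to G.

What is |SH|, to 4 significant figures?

49.67

S is at the origin; SG is horizontal with |SG| = 57.8 and G in +x, so G = (57.8, 0). SV runs at 95.1° with |SV| = 30.7, so V = (-2.729, 30.58). H is determined by |VH| = 45.2 and |HG| = 30.4 together: it lies at the intersection of circle(V, 45.2) and circle(G, 30.4). With |VG| = 67.81, the foot of the radical line on VG is 42.16 from V and the perpendicular offset is √(45.2² − 42.16²) = 16.30. Taking the left-of-VG solution: H = (42.25, 26.12).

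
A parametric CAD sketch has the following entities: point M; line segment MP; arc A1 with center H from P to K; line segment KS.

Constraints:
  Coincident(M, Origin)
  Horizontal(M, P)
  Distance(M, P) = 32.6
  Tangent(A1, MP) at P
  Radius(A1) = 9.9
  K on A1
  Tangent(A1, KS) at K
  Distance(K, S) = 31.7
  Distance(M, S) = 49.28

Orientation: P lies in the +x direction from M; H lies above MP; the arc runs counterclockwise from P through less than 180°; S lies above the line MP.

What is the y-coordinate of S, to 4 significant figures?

42.30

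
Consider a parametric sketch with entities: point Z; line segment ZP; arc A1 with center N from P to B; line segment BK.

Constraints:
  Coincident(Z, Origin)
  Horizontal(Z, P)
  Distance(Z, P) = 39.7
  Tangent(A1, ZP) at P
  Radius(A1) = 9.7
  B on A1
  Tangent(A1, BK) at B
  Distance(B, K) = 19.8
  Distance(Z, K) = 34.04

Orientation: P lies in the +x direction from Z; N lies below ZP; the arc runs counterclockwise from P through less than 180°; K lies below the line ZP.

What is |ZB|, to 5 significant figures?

31.277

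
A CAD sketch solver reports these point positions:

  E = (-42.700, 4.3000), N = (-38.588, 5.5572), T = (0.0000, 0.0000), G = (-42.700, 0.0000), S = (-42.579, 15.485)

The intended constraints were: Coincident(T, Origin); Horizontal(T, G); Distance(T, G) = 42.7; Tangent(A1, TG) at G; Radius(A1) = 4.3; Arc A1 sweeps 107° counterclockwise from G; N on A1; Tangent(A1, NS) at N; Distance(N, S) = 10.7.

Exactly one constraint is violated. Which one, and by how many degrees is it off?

Tangent(A1, NS) at N — off by 4.90°.

T = (0.00, 0.00) ✓; T.y = 0.00, G.y = 0.00 ✓; |TG| = 42.70 ✓; ∠(EG, GT) = 90.00° ✓; |EG| = 4.300 ✓; bearing(E→N) − bearing(E→G) = 107.0° ✓; |EN| = 4.300 ✓; ∠(EN, NS) = 85.10° ✗; |NS| = 10.70 ✓.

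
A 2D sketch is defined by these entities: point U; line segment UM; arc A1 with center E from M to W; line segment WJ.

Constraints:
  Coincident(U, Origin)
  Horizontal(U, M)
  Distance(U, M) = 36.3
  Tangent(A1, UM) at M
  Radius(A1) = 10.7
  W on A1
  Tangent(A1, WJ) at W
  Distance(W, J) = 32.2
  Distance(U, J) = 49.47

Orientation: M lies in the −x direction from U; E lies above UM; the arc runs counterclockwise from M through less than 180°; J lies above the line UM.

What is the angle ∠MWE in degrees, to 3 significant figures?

45.5°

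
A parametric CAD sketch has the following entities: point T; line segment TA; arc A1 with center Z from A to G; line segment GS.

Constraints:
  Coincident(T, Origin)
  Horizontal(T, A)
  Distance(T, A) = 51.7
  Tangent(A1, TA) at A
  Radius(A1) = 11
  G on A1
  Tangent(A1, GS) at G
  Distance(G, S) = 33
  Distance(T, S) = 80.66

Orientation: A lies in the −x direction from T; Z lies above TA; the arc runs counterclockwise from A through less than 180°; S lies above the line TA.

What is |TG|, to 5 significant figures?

48.546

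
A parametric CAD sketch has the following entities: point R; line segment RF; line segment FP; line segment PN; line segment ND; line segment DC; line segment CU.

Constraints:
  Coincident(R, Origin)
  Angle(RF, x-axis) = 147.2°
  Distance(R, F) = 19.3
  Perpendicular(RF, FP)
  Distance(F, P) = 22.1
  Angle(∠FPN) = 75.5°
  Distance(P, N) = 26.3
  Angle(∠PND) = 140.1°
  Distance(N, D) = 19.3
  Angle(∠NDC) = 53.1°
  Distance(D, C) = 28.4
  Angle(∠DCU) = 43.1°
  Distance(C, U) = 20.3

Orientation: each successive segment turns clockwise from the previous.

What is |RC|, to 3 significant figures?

11.0

∠PND = 140.1° gives ND at -87.2° from the x-axis; with |ND| = 19.3, D = (14.5, -9.57). ∠NDC = 53.1° gives DC at 146° from the x-axis; with |DC| = 28.4, C = (-8.99, 6.35). Then |RC| = |C − R| = 11.0.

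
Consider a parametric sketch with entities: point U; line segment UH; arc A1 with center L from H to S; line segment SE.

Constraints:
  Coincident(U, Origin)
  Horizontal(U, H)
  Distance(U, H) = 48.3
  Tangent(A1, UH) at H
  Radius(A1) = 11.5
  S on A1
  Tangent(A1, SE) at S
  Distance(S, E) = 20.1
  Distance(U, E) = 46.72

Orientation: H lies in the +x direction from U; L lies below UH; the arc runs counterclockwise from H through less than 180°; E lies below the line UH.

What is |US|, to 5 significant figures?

38.331

Checks: |LS| = 11.50 ✓; ∠(LS, SE) = 90.00° ✓; |SE| = 20.10 ✓; |UE| = 46.72 ✓.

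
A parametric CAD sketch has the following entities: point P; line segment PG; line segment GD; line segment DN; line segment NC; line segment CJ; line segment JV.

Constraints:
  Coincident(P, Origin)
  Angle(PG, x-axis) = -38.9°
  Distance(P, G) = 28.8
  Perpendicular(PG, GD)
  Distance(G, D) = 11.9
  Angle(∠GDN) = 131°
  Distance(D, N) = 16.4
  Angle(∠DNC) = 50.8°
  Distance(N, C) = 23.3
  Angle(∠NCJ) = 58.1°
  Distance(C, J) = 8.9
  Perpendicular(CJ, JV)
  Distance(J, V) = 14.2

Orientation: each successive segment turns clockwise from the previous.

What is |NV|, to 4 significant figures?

6.542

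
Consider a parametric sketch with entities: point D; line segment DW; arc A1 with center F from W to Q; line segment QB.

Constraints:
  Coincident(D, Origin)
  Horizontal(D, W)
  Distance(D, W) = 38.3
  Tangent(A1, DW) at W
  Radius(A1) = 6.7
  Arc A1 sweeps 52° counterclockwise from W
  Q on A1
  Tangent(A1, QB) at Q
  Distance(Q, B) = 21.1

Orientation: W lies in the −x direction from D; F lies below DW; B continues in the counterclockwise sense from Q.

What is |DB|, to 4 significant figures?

59.74

D is at the origin; DW is horizontal with |DW| = 38.3 and W on the −x side, so W = (-38.30, 0.000). Tangency of A1 to DW means the radius FW is perpendicular to DW, so F = W + (0, -6.7) = (-38.30, -6.700). On A1, W sits at bearing 90° from F; a 52° counterclockwise sweep puts Q at bearing 142°, so Q = F + 6.7·(cos 142°, sin 142°) = (-43.58, -2.575). Since A1 is tangent to QB there, FQ ⟂ QB, so QB runs along (−sin 142°, cos 142°); with |QB| = 21.1, B = (-56.57, -19.20). Then |DB| = |B − D| = 59.74.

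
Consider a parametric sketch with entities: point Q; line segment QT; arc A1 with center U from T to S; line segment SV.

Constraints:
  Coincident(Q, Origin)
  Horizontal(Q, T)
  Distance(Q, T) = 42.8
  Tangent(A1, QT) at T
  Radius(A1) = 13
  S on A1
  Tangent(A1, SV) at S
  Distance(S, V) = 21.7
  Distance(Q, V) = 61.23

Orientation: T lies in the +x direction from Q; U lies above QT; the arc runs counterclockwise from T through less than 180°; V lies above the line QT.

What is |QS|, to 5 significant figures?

57.727

Checks: |US| = 13.00 ✓; ∠(US, SV) = 90.00° ✓; |SV| = 21.70 ✓; |QV| = 61.23 ✓.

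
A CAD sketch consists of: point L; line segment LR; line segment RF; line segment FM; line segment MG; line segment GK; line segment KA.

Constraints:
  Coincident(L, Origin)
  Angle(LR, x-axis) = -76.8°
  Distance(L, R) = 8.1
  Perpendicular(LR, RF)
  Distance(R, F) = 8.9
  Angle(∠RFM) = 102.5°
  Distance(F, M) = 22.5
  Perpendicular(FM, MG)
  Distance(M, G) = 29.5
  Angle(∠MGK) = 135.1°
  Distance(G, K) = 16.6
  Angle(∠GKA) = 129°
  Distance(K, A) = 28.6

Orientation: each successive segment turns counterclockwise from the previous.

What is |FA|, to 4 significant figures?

42.19

L is at the origin; LR runs at -76.8° with length 8.1, so R = (1.850, -7.886). LR is perpendicular to RF, so RF runs at 13.20°; with |RF| = 8.9, F = (10.51, -5.854). ∠RFM = 102.5° gives FM at 90.70° from the x-axis; with |FM| = 22.5, M = (10.24, 16.64). The perpendicularity gives MG at right angles to FM, so MG runs at -179.3°; with |MG| = 29.5, G = (-19.26, 16.28). ∠MGK = 135.1° gives GK at -134.4° from the x-axis; with |GK| = 16.6, K = (-30.87, 4.424). ∠GKA = 129.0° gives KA at -83.40° from the x-axis; with |KA| = 28.6, A = (-27.59, -23.99). Then |FA| = |A − F| = 42.19.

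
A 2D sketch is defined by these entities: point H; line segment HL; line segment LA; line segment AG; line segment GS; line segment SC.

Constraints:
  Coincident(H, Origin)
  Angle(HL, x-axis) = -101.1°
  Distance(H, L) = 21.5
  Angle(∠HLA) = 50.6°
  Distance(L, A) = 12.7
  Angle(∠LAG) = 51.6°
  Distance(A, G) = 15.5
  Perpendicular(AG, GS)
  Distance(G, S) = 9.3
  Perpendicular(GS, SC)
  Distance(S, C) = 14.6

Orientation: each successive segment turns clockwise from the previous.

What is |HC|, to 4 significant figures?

23.40

AG is perpendicular to GS, so GS runs at -88.90°; with |GS| = 9.3, S = (3.458, -20.30). GS is perpendicular to SC, so SC runs at -178.9°; with |SC| = 14.6, C = (-11.14, -20.58). Then |HC| = |C − H| = 23.40.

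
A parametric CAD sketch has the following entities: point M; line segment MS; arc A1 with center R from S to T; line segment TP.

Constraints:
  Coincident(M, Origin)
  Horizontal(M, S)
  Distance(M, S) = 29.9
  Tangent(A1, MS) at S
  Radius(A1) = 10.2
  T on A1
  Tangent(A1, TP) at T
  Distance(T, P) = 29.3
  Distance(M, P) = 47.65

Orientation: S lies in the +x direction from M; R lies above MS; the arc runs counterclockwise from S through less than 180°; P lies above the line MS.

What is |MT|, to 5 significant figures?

41.672

Checks: ∠(RS, SM) = 90.00° ✓; |RT| = 10.20 ✓; ∠(RT, TP) = 90.00° ✓; |TP| = 29.30 ✓; |MP| = 47.65 ✓.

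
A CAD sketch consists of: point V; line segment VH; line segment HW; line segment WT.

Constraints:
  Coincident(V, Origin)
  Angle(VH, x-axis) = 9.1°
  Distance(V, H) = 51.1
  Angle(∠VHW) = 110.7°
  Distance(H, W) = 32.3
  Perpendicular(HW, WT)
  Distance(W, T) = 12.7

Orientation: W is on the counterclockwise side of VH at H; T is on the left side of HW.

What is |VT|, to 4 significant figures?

61.39

V is at the origin; VH runs at 9.1° with length 51.1, so H = 51.1·(cos 9.1°, sin 9.1°) = (50.46, 8.082). ∠VHW = 110.7°, so HW runs at 9.1° + (180° − 110.7°) = 78.40° from the x-axis; with |HW| = 32.3, W = H + 32.3·(cos 78.40°, sin 78.40°) = (56.95, 39.72). HW ⟂ WT; with |WT| = 12.7 on the left of HW, T = W + 12.7·(-0.9796, 0.2011) = (44.51, 42.28). Then |VT| = |T − V| = 61.39.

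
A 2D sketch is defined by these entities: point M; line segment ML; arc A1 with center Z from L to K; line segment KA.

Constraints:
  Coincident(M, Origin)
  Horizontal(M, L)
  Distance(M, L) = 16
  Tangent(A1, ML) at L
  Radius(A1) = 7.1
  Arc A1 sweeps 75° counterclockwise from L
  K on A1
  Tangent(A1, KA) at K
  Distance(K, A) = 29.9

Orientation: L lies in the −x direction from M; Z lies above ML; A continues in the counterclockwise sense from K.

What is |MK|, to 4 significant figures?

10.55

Tangency of A1 to ML means the radius ZL is perpendicular to ML, so Z = L + (0, 7.1) = (-16.00, 7.100). On A1, L sits at bearing -90° from Z; a 75° counterclockwise sweep puts K at bearing -15°, so K = Z + 7.1·(cos -15°, sin -15°) = (-9.142, 5.262). Then |MK| = |K − M| = 10.55.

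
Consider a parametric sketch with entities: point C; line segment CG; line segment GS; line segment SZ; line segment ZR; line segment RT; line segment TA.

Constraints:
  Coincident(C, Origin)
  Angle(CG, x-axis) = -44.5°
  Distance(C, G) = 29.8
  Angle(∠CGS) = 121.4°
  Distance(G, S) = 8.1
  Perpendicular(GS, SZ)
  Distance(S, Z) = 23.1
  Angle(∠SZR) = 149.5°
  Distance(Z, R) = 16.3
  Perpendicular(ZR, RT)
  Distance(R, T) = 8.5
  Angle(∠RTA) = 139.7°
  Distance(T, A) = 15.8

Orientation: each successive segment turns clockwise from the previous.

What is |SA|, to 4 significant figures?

27.44

ZR ⟂ RT, so RT runs at 46.40°; with |RT| = 8.5, T = (-9.022, -6.144). ∠RTA = 139.7° gives TA at 6.100° from the x-axis; with |TA| = 15.8, A = (6.688, -4.465). Then |SA| = |A − S| = 27.44.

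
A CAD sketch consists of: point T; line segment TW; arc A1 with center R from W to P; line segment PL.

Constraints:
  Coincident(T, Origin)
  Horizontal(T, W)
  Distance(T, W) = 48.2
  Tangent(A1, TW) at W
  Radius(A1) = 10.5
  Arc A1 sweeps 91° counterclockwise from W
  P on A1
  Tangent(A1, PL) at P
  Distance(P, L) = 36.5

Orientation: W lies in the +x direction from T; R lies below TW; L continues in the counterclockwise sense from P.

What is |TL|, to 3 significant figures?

60.8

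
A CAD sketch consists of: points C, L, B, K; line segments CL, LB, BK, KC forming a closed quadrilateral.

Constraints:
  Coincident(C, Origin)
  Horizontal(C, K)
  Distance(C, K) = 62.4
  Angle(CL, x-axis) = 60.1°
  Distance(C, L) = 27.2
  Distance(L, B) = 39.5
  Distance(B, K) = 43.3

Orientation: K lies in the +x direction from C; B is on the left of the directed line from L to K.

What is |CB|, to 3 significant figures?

63.9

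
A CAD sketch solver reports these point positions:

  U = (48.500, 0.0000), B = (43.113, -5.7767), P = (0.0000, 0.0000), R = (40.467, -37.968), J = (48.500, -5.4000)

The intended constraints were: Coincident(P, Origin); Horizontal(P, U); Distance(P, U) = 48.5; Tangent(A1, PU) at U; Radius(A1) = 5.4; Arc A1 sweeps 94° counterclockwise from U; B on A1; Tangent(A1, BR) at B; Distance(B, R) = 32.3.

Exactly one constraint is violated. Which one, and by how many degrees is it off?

Tangent(A1, BR) at B — off by 8.70°.

P = (0.00, 0.00) ✓; P.y = 0.00, U.y = 0.00 ✓; |PU| = 48.50 ✓; ∠(JU, UP) = 90.00° ✓; |JU| = 5.400 ✓; bearing(J→B) − bearing(J→U) = 94.00° ✓; |JB| = 5.400 ✓; ∠(JB, BR) = 98.70° ✗; |BR| = 32.30 ✓.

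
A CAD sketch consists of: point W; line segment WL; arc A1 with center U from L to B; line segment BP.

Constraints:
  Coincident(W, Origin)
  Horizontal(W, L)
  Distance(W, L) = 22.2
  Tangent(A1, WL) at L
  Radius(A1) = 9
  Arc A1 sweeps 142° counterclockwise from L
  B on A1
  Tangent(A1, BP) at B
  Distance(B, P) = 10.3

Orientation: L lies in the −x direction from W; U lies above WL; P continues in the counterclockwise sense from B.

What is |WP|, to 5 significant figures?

33.423

On A1, L sits at bearing -90° from U; a 142° counterclockwise sweep puts B at bearing 52°, so B = U + 9.0·(cos 52°, sin 52°) = (-16.659, 16.092). The tangent condition forces UB to be normal to BP, so BP runs along (−sin 52°, cos 52°); with |BP| = 10.3, P = (-24.776, 22.433). Then |WP| = |P − W| = 33.423.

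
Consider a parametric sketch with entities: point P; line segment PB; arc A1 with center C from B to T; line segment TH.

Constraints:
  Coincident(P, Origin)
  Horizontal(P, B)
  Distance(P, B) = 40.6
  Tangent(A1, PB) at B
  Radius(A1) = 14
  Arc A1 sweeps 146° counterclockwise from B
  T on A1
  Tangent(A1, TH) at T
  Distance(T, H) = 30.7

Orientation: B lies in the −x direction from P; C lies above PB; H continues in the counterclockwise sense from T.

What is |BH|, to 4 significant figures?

46.26

On A1, B sits at bearing -90° from C; a 146° counterclockwise sweep puts T at bearing 56°, so T = C + 14.0·(cos 56°, sin 56°) = (-32.77, 25.61). A1 meets TH tangentially, so CT is at right angles to TH, so TH runs along (−sin 56°, cos 56°); with |TH| = 30.7, H = (-58.22, 42.77). Then |BH| = |H − B| = 46.26.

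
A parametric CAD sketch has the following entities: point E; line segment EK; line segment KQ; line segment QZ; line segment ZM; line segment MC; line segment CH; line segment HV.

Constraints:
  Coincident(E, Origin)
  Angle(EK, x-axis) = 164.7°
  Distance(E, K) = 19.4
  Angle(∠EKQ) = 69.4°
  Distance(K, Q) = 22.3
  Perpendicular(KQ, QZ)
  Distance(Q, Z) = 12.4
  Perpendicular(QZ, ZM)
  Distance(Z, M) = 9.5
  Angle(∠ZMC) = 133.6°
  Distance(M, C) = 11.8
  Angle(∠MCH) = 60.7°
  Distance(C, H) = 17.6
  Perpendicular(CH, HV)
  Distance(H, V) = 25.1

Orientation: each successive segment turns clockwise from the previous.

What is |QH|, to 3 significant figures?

0.763

E is at the origin; EK runs at 164.7° with length 19.4, so K = (-18.7, 5.12). ∠EKQ = 69.4° gives KQ at 54.1° from the x-axis; with |KQ| = 22.3, Q = (-5.64, 23.2). KQ ⟂ QZ, so QZ runs at -35.9°; with |QZ| = 12.4, Z = (4.41, 15.9). QZ ⟂ ZM, so ZM runs at -126°; with |ZM| = 9.5, M = (-1.16, 8.22). ∠ZMC = 133.6° gives MC at -172° from the x-axis; with |MC| = 11.8, C = (-12.9, 6.64). ∠MCH = 60.7° gives CH at 68.4° from the x-axis; with |CH| = 17.6, H = (-6.38, 23.0). Then |QH| = |H − Q| = 0.763.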